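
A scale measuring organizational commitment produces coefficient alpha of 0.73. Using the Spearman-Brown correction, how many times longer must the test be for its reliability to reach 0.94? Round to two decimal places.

5.79

n = [0.94 × 0.27] / [0.73 × 0.06]
  = 0.2538 / 0.0438 = 5.7945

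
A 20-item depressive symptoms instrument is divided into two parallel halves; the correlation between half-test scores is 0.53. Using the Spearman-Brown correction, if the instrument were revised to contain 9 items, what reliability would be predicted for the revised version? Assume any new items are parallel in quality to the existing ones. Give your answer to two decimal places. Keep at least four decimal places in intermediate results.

First correct the split-half correlation to full-test reliability: r_full = 2 × 0.53 / (1 + 0.53) ≈ 0.6928
Then adjust to 9 items: n = 9/20 = 0.4500
r_new = n·r_full / (1 + (n − 1)·r_full) = 0.3118 / 0.6190 ≈ 0.5037

0.50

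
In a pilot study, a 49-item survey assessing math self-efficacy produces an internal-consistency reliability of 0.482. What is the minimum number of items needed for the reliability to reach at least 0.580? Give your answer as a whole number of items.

n = [0.580 × 0.518] / [0.482 × 0.420]
n = 0.300440 / 0.202440 ≈ 1.4841
So the test needs 1.4841 × 49 ≈ 72.72 items; rounding up, 73.

73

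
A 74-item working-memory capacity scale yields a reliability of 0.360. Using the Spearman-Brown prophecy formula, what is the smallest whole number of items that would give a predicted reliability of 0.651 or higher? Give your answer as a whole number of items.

Spearman-Brown solved for the length factor n:
n = r_target (1 − r_old) / [ r_old (1 − r_target) ]
n = [0.651 × 0.640] / [0.360 × 0.349]
  = 0.416640 / 0.125640 = 3.3161
Items needed = n × 74 = 3.3161 × 74 ≈ 245.39 → round up to 246

246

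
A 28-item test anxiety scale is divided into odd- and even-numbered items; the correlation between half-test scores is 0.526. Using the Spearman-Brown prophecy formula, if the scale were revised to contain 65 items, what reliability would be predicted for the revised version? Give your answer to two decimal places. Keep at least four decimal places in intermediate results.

First correct the split-half correlation to full-test reliability: r_full = 2 × 0.526 / (1 + 0.526) ≈ 0.6894
Then adjust to 65 items: n = 65/28 = 2.3214
r_new = n·r_full / (1 + (n − 1)·r_full) = 1.6004 / 1.9110 ≈ 0.8375

0.84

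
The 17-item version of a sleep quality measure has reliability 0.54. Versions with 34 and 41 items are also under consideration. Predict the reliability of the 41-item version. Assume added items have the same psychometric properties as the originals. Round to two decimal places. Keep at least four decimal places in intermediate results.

Only the ratio of lengths matters: n = 41/17 = 2.4118
r_{41} = n·r / (1 + (n − 1)·r) = 1.3024 / 1.7624 ≈ 0.7390

0.74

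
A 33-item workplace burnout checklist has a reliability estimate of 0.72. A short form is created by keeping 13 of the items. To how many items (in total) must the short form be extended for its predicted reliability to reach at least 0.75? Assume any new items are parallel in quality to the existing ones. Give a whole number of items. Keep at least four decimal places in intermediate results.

39

Short-form reliability: n = 13/33 = 0.3939; r_13 = n·r/(1+(n−1)r) ≈ 0.5032
Length factor from the short form to reach 0.75: n' = 0.75(1 − 0.5032) / [0.5032(1 − 0.75)] ≈ 2.9618
Total items = 2.9618 × 13 = 38.50, rounded up to 39.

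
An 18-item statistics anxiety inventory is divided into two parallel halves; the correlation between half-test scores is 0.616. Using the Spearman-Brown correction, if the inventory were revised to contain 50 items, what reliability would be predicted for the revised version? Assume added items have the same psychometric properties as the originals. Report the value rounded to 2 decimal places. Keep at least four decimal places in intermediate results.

0.90

Full-test reliability from the split-half r: r_full = 2(0.616)/(1 + 0.616) = 0.7624
Length factor from 18 to 50 items: n = 50/18 = 2.7778
r_new = n·r_full / (1 + (n − 1)·r_full) = 2.1178 / 2.3554 ≈ 0.8991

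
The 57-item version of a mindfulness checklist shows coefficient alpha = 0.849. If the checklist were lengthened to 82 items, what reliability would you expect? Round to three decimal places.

The new length is 82/57 = 1.4386 times the old.
By Spearman-Brown, r_new = n r / (1 + (n − 1) r).
r_new = (1.4386 × 0.849) / (1 + (1.4386 − 1) × 0.849)
r_new = 1.2214 / 1.3724 ≈ 0.8900

0.890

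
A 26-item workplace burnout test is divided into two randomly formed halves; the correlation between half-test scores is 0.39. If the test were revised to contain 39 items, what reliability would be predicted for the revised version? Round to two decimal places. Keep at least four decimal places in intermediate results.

0.66

Spearman-Brown correction (n = 2): r_full = 2·0.39/(1 + 0.39) = 0.5612
Length factor from 26 to 39 items: n = 39/26 = 1.5000
r_new = n·r_full / (1 + (n − 1)·r_full) = 0.8418 / 1.2806 ≈ 0.6573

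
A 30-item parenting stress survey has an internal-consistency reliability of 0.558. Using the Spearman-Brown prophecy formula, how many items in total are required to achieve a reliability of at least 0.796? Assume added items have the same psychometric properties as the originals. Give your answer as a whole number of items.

Spearman-Brown solved for the length factor n:
n = r*(1 − r) / [ r (1 − r*) ]
n = 0.796(1 − 0.558) / [0.558(1 − 0.796)]
  = 0.351832 / 0.113832 = 3.0908
3.0908 × 30 = 92.72 → 93 items

93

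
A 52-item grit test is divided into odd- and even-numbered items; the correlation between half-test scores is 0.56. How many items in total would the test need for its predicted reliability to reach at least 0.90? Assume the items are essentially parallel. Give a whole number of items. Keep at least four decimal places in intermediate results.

Corrected full-test reliability: r_full = 2 × 0.56 / (1 + 0.56) ≈ 0.7179
n = r_tgt(1 − r_full) / [r_full(1 − r_tgt)] = 0.90 × 0.2821 / (0.7179 × 0.10) ≈ 3.5366
Required items = 3.5366 × 52 = 183.90, so 184 items.

184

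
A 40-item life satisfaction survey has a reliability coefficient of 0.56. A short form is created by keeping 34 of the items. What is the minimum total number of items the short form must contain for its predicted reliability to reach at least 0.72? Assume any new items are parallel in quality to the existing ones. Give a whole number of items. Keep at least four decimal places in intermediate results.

81

First, r for the 34-item form: n = 34/40 = 0.8500, so r_34 = 0.8500·0.56/(1 + (0.8500 − 1)·0.56) = 0.5197
Length factor from the short form to reach 0.72: n' = 0.72(1 − 0.5197) / [0.5197(1 − 0.72)] ≈ 2.3765
Items = 2.3765 × 34 ≈ 80.80 → 81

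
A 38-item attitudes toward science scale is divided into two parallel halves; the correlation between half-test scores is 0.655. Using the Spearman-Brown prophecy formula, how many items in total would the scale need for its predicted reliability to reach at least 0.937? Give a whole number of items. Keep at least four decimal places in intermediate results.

149

r_full = 2(0.655)/(1 + 0.655) = 0.7915
n = r_tgt(1 − r_full) / [r_full(1 − r_tgt)] = 0.937 × 0.2085 / (0.7915 × 0.063) ≈ 3.9179
Required items = 3.9179 × 38 = 148.88, so 149 items.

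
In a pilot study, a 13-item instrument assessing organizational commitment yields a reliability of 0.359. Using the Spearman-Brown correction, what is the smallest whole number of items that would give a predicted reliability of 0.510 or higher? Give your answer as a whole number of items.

n = [0.510 × 0.641] / [0.359 × 0.490]
  = 0.326910 / 0.175910 = 1.8584
1.8584 × 13 = 24.16 → 25 items

25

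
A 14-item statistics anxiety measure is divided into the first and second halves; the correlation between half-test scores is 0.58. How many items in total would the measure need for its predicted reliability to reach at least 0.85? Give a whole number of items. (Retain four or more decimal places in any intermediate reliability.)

Corrected full-test reliability: r_full = 2 × 0.58 / (1 + 0.58) ≈ 0.7342
Solve Spearman-Brown for n: n = 0.85(1 − 0.7342) / [0.7342(1 − 0.85)] = 2.0515
Items = 2.0515 × 14 ≈ 28.72 → 29

29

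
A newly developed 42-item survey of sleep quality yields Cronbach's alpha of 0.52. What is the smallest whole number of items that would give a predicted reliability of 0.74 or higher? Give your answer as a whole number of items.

111

Spearman-Brown solved for the length factor n:
n = r*(1 − r) / [ r (1 − r*) ]
n = 0.74(1 − 0.52) / [0.52(1 − 0.74)]
  = 0.3552 / 0.1352 = 2.6272
Items needed = n × 42 = 2.6272 × 42 ≈ 110.34 → round up to 111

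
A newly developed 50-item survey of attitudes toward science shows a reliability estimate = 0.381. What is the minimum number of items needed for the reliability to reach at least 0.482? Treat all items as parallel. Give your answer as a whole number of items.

Rearranging the Spearman-Brown formula for n,
n = r*(1 − r) / [ r (1 − r*) ]
n = [0.482 × 0.619] / [0.381 × 0.518]
  = 0.298358 / 0.197358 = 1.5118
So the test needs 1.5118 × 50 ≈ 75.59 items; rounding up, 76.

76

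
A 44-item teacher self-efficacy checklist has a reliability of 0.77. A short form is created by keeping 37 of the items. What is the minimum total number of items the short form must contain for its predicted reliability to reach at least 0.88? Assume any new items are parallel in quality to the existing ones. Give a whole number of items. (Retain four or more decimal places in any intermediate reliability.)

97

First, r for the 37-item form: n = 37/44 = 0.8409, so r_37 = 0.8409·0.77/(1 + (0.8409 − 1)·0.77) = 0.7379
Length factor from the short form to reach 0.88: n' = 0.88(1 − 0.7379) / [0.7379(1 − 0.88)] ≈ 2.6048
Items = 2.6048 × 37 ≈ 96.38 → 97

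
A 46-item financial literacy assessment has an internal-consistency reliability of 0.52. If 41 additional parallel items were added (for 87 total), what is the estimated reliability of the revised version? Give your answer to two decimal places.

n = 87/46 = 1.8913
Spearman-Brown: r_new = n·r / (1 + (n − 1)·r)
r_new = 1.8913·0.52 / [1 + (1.8913 − 1)·0.52]
     = 0.9835 / 1.4635 = 0.6720

0.67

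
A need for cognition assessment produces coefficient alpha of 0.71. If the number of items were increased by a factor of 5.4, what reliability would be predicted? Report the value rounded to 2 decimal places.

By Spearman-Brown, r_new = n r / (1 + (n − 1) r).
r_new = (5.4 × 0.71) / (1 + (5.4 − 1) × 0.71)
r_new = 3.8340 / 4.1240 ≈ 0.9297

0.93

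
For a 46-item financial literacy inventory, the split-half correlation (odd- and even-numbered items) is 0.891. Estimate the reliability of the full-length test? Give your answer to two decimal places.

Apply the Spearman-Brown correction with n = 2:
r_full = 2r_hh / (1 + r_hh) = 2 × 0.891 / (1 + 0.891)
r_full = 1.7820 / 1.8910 ≈ 0.9424

0.94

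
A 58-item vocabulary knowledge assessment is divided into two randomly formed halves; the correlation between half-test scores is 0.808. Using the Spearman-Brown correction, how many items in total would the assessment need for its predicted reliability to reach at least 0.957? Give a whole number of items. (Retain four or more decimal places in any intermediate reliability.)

Corrected full-test reliability: r_full = 2 × 0.808 / (1 + 0.808) ≈ 0.8938
Solve Spearman-Brown for n: n = 0.957(1 − 0.8938) / [0.8938(1 − 0.957)] = 2.6444
Items = 2.6444 × 58 ≈ 153.38 → 154

154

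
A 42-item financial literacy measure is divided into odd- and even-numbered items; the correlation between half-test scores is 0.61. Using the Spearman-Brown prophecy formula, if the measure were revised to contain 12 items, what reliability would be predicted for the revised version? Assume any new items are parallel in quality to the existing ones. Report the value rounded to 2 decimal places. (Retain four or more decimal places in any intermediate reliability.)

0.47

Spearman-Brown correction (n = 2): r_full = 2·0.61/(1 + 0.61) = 0.7578
Then adjust to 12 items: n = 12/42 = 0.2857
r_new = n·r_full / (1 + (n − 1)·r_full) = 0.2165 / 0.4587 ≈ 0.4720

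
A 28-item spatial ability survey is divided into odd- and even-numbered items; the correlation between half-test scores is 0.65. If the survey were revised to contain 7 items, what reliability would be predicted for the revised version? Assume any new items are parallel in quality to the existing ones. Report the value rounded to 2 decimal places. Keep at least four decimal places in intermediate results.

0.48

Spearman-Brown correction (n = 2): r_full = 2·0.65/(1 + 0.65) = 0.7879
Then adjust to 7 items: n = 7/28 = 0.2500
r_new = n·r_full / (1 + (n − 1)·r_full) = 0.1970 / 0.4091 ≈ 0.4815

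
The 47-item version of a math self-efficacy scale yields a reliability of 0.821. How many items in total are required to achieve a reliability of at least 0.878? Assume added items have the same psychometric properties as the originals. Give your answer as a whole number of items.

74

Rearranging the Spearman-Brown formula for n,
n = r*(1 − r) / [ r (1 − r*) ]
n = 0.878 × (1 − 0.821) / [ 0.821 × (1 − 0.878) ]
n = 0.157162 / 0.100162 ≈ 1.5691
So the test needs 1.5691 × 47 ≈ 73.75 items; rounding up, 74.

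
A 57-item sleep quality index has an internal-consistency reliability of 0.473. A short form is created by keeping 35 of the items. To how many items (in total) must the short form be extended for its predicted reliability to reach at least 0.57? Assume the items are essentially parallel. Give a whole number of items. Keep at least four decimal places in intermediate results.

85

First, r for the 35-item form: n = 35/57 = 0.6140, so r_35 = 0.6140·0.473/(1 + (0.6140 − 1)·0.473) = 0.3553
Then solve for n' with r_old = 0.3553, r_target = 0.57: n' = 0.57(1 − 0.3553)/[0.3553(1 − 0.57)] = 2.4053
Total items = 2.4053 × 35 = 84.19, rounded up to 85.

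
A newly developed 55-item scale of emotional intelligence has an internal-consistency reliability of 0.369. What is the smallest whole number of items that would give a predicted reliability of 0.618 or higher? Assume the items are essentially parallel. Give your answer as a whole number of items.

Invert Spearman-Brown to solve for n:
n = r_target (1 − r_old) / [ r_old (1 − r_target) ]
n = 0.618 × (1 − 0.369) / [ 0.369 × (1 − 0.618) ]
n = 0.389958 / 0.140958 ≈ 2.7665
Items needed = n × 55 = 2.7665 × 55 ≈ 152.16 → round up to 153

153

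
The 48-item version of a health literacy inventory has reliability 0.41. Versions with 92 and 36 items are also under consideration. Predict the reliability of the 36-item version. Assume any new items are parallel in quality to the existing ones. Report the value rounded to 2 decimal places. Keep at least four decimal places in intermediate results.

0.34

Only the ratio of lengths matters: n = 36/48 = 0.7500
r_{36} = n·r / (1 + (n − 1)·r) = 0.3075 / 0.8975 ≈ 0.3426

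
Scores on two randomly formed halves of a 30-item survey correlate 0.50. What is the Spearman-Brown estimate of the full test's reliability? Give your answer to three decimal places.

0.667

r_full = 2r_hh / (1 + r_hh) = 2 × 0.50 / (1 + 0.50)
       = 1.0000 / 1.5000 = 0.6667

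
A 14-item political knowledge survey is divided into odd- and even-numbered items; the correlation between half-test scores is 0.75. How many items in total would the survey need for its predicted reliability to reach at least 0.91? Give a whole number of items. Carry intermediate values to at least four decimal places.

r_full = 2(0.75)/(1 + 0.75) = 0.8571
Solve Spearman-Brown for n: n = 0.91(1 − 0.8571) / [0.8571(1 − 0.91)] = 1.6858
Items = 1.6858 × 14 ≈ 23.60 → 24

24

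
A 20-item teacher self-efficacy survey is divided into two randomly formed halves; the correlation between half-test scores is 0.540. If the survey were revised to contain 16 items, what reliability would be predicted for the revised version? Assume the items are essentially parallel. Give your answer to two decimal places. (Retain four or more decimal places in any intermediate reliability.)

First correct the split-half correlation to full-test reliability: r_full = 2 × 0.540 / (1 + 0.540) ≈ 0.7013
Then adjust to 16 items: n = 16/20 = 0.8000
r_new = n·r_full / (1 + (n − 1)·r_full) = 0.5610 / 0.8597 ≈ 0.6526

0.65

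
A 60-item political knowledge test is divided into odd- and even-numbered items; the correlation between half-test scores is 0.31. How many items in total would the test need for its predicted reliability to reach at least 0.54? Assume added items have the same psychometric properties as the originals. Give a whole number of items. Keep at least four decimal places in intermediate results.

r_full = 2(0.31)/(1 + 0.31) = 0.4733
n = r_tgt(1 − r_full) / [r_full(1 − r_tgt)] = 0.54 × 0.5267 / (0.4733 × 0.46) ≈ 1.3064
Items = 1.3064 × 60 ≈ 78.38 → 79

79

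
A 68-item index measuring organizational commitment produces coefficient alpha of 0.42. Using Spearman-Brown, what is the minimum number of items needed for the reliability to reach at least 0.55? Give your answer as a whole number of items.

115

n = 0.55(1 − 0.42) / [0.42(1 − 0.55)]
n = 0.3190 / 0.1890 ≈ 1.6878
1.6878 × 68 = 114.77 → 115 items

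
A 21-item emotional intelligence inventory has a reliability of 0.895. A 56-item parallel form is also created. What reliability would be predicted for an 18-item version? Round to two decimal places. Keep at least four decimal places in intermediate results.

The 56-item form is not needed; work directly from the 21-item form with n = 18/21 = 0.8571.
r_{18} = n·r / (1 + (n − 1)·r) = 0.7671 / 0.8721 ≈ 0.8796

0.88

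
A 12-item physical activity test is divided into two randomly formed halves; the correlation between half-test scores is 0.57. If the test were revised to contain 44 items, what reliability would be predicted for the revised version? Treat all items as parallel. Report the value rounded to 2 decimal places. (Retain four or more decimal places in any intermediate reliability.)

Spearman-Brown correction (n = 2): r_full = 2·0.57/(1 + 0.57) = 0.7261
Length factor from 12 to 44 items: n = 44/12 = 3.6667
r_new = n·r_full / (1 + (n − 1)·r_full) = 2.6624 / 2.9363 ≈ 0.9067

0.91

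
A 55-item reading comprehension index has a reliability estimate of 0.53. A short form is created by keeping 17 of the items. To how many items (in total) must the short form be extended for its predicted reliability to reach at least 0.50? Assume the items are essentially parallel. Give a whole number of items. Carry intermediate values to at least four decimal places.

Short-form reliability: n = 17/55 = 0.3091; r_17 = n·r/(1+(n−1)r) ≈ 0.2585
Length factor from the short form to reach 0.50: n' = 0.50(1 − 0.2585) / [0.2585(1 − 0.50)] ≈ 2.8685
Total items = 2.8685 × 17 = 48.76, rounded up to 49.

49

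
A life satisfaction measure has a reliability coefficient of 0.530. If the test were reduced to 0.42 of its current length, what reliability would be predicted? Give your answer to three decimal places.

r_new = 0.42·0.530 / [1 + (0.42 − 1)·0.530]
r_new = 0.2226 / 0.6926 ≈ 0.3214

0.321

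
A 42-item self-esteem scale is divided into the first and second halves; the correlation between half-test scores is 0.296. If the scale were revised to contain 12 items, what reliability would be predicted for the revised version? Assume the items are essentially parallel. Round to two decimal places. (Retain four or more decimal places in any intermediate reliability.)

Full-test reliability from the split-half r: r_full = 2(0.296)/(1 + 0.296) = 0.4568
Length factor from 42 to 12 items: n = 12/42 = 0.2857
r_new = n·r_full / (1 + (n − 1)·r_full) = 0.1305 / 0.6737 ≈ 0.1937

0.19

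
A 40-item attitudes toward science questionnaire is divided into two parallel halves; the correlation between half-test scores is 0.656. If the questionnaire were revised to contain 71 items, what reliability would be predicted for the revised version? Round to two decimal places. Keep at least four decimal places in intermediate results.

0.87

First correct the split-half correlation to full-test reliability: r_full = 2 × 0.656 / (1 + 0.656) ≈ 0.7923
Then adjust to 71 items: n = 71/40 = 1.7750
r_new = n·r_full / (1 + (n − 1)·r_full) = 1.4063 / 1.6140 ≈ 0.8713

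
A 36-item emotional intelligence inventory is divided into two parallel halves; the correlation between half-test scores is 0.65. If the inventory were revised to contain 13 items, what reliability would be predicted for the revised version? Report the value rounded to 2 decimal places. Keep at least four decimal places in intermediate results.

0.57

First correct the split-half correlation to full-test reliability: r_full = 2 × 0.65 / (1 + 0.65) ≈ 0.7879
Then adjust to 13 items: n = 13/36 = 0.3611
r_new = n·r_full / (1 + (n − 1)·r_full) = 0.2845 / 0.4966 ≈ 0.5729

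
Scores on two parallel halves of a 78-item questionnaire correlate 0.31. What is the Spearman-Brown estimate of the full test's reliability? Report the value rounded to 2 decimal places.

0.47

Apply the Spearman-Brown correction with n = 2:
r_full = 2r_hh / (1 + r_hh) = 2 × 0.31 / (1 + 0.31)
r_full = 0.6200 / 1.3100 ≈ 0.4733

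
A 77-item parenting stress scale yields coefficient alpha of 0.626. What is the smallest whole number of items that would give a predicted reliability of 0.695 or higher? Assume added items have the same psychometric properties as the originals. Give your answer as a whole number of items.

n = 0.695 × (1 − 0.626) / [ 0.626 × (1 − 0.695) ]
n = 0.259930 / 0.190930 ≈ 1.3614
So the test needs 1.3614 × 77 ≈ 104.83 items; rounding up, 105.

105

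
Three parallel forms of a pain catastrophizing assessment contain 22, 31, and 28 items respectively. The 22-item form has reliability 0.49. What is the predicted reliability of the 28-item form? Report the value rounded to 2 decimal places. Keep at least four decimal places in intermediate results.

Only the ratio of lengths matters: n = 28/22 = 1.2727
r_{28} = n·r / (1 + (n − 1)·r) = 0.6236 / 1.1336 ≈ 0.5501

0.55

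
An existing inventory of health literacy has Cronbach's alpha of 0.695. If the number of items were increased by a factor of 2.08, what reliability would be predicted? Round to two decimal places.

0.83

Apply the Spearman-Brown prophecy formula, r' = nr / [1 + (n − 1)r]:
r_new = 2.08·0.695 / [1 + (2.08 − 1)·0.695]
r_new = 1.4456 / 1.7506 ≈ 0.8258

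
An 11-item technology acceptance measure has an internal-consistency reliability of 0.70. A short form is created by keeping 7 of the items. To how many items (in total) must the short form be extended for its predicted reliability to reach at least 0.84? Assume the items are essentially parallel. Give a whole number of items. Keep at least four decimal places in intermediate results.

25

Short-form reliability: n = 7/11 = 0.6364; r_7 = n·r/(1+(n−1)r) ≈ 0.5976
Length factor from the short form to reach 0.84: n' = 0.84(1 − 0.5976) / [0.5976(1 − 0.84)] ≈ 3.5351
Total items = 3.5351 × 7 = 24.75, rounded up to 25.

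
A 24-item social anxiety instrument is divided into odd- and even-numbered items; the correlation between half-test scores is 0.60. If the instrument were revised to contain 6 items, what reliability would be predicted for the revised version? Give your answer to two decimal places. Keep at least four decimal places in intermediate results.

First correct the split-half correlation to full-test reliability: r_full = 2 × 0.60 / (1 + 0.60) ≈ 0.7500
Length factor from 24 to 6 items: n = 6/24 = 0.2500
r_new = n·r_full / (1 + (n − 1)·r_full) = 0.1875 / 0.4375 ≈ 0.4286

0.43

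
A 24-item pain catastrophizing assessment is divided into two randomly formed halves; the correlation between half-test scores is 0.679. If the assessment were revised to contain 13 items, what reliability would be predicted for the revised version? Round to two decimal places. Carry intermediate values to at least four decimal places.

Full-test reliability from the split-half r: r_full = 2(0.679)/(1 + 0.679) = 0.8088
Length factor from 24 to 13 items: n = 13/24 = 0.5417
r_new = n·r_full / (1 + (n − 1)·r_full) = 0.4381 / 0.6293 ≈ 0.6962

0.70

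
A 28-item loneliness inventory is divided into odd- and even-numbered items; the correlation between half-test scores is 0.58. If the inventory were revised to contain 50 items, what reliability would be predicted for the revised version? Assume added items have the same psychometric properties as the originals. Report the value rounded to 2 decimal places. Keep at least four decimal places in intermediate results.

Full-test reliability from the split-half r: r_full = 2(0.58)/(1 + 0.58) = 0.7342
Length factor from 28 to 50 items: n = 50/28 = 1.7857
r_new = n·r_full / (1 + (n − 1)·r_full) = 1.3111 / 1.5769 ≈ 0.8314

0.83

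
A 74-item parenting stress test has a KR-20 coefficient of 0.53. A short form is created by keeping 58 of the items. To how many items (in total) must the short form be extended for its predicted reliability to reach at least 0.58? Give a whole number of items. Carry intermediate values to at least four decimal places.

Short-form reliability: n = 58/74 = 0.7838; r_58 = n·r/(1+(n−1)r) ≈ 0.4692
Then solve for n' with r_old = 0.4692, r_target = 0.58: n' = 0.58(1 − 0.4692)/[0.4692(1 − 0.58)] = 1.5623
Total items = 1.5623 × 58 = 90.61, rounded up to 91.

91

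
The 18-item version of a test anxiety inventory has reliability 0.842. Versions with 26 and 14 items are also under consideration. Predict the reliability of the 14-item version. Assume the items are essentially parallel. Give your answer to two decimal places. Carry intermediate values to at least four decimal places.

0.81

The 26-item form is not needed; work directly from the 18-item form with n = 14/18 = 0.7778.
r_{14} = n·r / (1 + (n − 1)·r) = 0.6549 / 0.8129 ≈ 0.8056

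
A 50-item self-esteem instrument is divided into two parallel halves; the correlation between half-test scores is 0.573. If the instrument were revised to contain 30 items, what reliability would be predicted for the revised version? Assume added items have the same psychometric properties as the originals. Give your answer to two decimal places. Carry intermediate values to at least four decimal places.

0.62

First correct the split-half correlation to full-test reliability: r_full = 2 × 0.573 / (1 + 0.573) ≈ 0.7285
Length factor from 50 to 30 items: n = 30/50 = 0.6000
r_new = n·r_full / (1 + (n − 1)·r_full) = 0.4371 / 0.7086 ≈ 0.6169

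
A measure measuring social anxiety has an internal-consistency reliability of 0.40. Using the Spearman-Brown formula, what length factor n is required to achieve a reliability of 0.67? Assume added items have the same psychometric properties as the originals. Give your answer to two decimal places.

3.05

Spearman-Brown solved for the length factor n:
n = r*(1 − r) / [ r (1 − r*) ]
n = 0.67(1 − 0.40) / [0.40(1 − 0.67)]
n = 0.4020 / 0.1320 ≈ 3.0455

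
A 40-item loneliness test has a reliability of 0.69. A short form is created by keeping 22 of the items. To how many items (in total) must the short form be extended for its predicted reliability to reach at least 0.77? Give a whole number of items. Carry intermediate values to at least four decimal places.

61

Short-form reliability: n = 22/40 = 0.5500; r_22 = n·r/(1+(n−1)r) ≈ 0.5504
Then solve for n' with r_old = 0.5504, r_target = 0.77: n' = 0.77(1 − 0.5504)/[0.5504(1 − 0.77)] = 2.7347
Items = 2.7347 × 22 ≈ 60.16 → 61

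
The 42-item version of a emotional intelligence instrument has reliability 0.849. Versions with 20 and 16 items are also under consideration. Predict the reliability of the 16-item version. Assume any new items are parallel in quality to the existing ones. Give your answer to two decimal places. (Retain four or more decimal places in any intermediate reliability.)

0.68

The 20-item form is not needed; work directly from the 42-item form with n = 16/42 = 0.3810.
r_{16} = n·r / (1 + (n − 1)·r) = 0.3235 / 0.4745 ≈ 0.6818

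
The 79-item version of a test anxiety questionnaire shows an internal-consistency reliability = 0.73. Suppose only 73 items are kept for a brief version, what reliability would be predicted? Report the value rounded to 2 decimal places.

0.71

Length ratio n = 73/79 = 0.9241
Apply the Spearman-Brown prophecy formula, r' = nr / [1 + (n − 1)r]:
r_new = 0.9241·0.73 / [1 + (0.9241 − 1)·0.73]
r_new = 0.6746 / 0.9446 ≈ 0.7142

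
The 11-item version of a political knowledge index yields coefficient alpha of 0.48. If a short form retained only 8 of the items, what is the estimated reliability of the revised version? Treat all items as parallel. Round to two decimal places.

0.40

Length ratio n = 8/11 = 0.7273
r_new = 0.7273·0.48 / [1 + (0.7273 − 1)·0.48]
     = 0.3491 / 0.8691 = 0.4017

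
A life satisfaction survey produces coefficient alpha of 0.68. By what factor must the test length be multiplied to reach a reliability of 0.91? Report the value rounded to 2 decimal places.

Rearranging the Spearman-Brown formula for n,
n = r*(1 − r) / [ r (1 − r*) ]
n = [0.91 × 0.32] / [0.68 × 0.09]
  = 0.2912 / 0.0612 = 4.7582

4.76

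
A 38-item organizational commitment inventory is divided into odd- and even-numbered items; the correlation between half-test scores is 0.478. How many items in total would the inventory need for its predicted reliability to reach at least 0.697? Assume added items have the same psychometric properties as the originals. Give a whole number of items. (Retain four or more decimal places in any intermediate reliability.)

Corrected full-test reliability: r_full = 2 × 0.478 / (1 + 0.478) ≈ 0.6468
n = r_tgt(1 − r_full) / [r_full(1 − r_tgt)] = 0.697 × 0.3532 / (0.6468 × 0.303) ≈ 1.2561
Items = 1.2561 × 38 ≈ 47.73 → 48

48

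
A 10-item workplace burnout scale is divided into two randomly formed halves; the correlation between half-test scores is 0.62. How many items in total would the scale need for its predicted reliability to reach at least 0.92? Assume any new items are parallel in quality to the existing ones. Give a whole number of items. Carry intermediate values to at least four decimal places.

Corrected full-test reliability: r_full = 2 × 0.62 / (1 + 0.62) ≈ 0.7654
Solve Spearman-Brown for n: n = 0.92(1 − 0.7654) / [0.7654(1 − 0.92)] = 3.5248
Items = 3.5248 × 10 ≈ 35.25 → 36

36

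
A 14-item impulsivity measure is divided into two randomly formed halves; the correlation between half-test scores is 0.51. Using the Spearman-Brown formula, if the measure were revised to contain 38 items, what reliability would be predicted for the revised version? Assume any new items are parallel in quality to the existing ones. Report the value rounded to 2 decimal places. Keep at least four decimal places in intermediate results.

Spearman-Brown correction (n = 2): r_full = 2·0.51/(1 + 0.51) = 0.6755
Then adjust to 38 items: n = 38/14 = 2.7143
r_new = n·r_full / (1 + (n − 1)·r_full) = 1.8335 / 2.1580 ≈ 0.8496

0.85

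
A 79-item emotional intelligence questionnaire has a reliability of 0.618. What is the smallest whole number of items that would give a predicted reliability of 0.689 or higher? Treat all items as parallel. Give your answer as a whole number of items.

n = [0.689 × 0.382] / [0.618 × 0.311]
  = 0.263198 / 0.192198 = 1.3694
So the test needs 1.3694 × 79 ≈ 108.18 items; rounding up, 109.

109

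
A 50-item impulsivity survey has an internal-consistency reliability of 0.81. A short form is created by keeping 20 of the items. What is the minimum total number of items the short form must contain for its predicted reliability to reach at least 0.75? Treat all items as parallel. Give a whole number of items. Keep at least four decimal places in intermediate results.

Short-form reliability: n = 20/50 = 0.4000; r_20 = n·r/(1+(n−1)r) ≈ 0.6304
Then solve for n' with r_old = 0.6304, r_target = 0.75: n' = 0.75(1 − 0.6304)/[0.6304(1 − 0.75)] = 1.7589
Items = 1.7589 × 20 ≈ 35.18 → 36

36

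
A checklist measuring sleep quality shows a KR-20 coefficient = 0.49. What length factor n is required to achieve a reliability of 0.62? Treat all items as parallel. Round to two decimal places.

1.70

Spearman-Brown solved for the length factor n:
n = r*(1 − r) / [ r (1 − r*) ]
n = 0.62 × (1 − 0.49) / [ 0.49 × (1 − 0.62) ]
  = 0.3162 / 0.1862 = 1.6982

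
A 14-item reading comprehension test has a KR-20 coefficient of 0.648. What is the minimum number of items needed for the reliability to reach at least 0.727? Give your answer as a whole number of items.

Spearman-Brown solved for the length factor n:
n = r_target (1 − r_old) / [ r_old (1 − r_target) ]
n = 0.727(1 − 0.648) / [0.648(1 − 0.727)]
  = 0.255904 / 0.176904 = 1.4466
So the test needs 1.4466 × 14 ≈ 20.25 items; rounding up, 21.

21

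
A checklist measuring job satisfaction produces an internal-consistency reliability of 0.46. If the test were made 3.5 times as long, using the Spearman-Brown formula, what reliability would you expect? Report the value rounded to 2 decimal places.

Spearman-Brown: r_new = n·r / (1 + (n − 1)·r)
r_new = (3.5 × 0.46) / (1 + (3.5 − 1) × 0.46)
     = 1.6100 / 2.1500 = 0.7488

0.75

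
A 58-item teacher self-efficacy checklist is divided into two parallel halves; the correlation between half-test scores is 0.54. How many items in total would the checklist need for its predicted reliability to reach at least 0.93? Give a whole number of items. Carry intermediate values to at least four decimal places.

329

Corrected full-test reliability: r_full = 2 × 0.54 / (1 + 0.54) ≈ 0.7013
n = r_tgt(1 − r_full) / [r_full(1 − r_tgt)] = 0.93 × 0.2987 / (0.7013 × 0.07) ≈ 5.6587
Items = 5.6587 × 58 ≈ 328.20 → 329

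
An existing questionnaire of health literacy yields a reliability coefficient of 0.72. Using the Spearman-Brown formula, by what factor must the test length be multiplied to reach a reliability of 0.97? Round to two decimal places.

12.57

Rearranging the Spearman-Brown formula for n,
n = r*(1 − r) / [ r (1 − r*) ]
n = 0.97 × (1 − 0.72) / [ 0.72 × (1 − 0.97) ]
n = 0.2716 / 0.0216 ≈ 12.5741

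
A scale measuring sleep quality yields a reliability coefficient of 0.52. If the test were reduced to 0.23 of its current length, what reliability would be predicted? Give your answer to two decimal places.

0.20

By Spearman-Brown, r_new = n r / (1 + (n − 1) r).
r_new = 0.23·0.52 / [1 + (0.23 − 1)·0.52]
r_new = 0.1196 / 0.5996 ≈ 0.1995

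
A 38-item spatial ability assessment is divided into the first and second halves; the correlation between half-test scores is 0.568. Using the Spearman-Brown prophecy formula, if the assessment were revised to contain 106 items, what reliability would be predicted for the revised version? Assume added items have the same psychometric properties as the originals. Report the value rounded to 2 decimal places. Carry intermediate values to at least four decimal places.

Spearman-Brown correction (n = 2): r_full = 2·0.568/(1 + 0.568) = 0.7245
Length factor from 38 to 106 items: n = 106/38 = 2.7895
r_new = n·r_full / (1 + (n − 1)·r_full) = 2.0210 / 2.2965 ≈ 0.8800

0.88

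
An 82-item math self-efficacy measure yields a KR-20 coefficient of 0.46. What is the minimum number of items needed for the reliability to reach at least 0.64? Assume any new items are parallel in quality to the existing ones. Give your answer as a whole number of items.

Invert Spearman-Brown to solve for n:
n = r_target (1 − r_old) / [ r_old (1 − r_target) ]
n = [0.64 × 0.54] / [0.46 × 0.36]
  = 0.3456 / 0.1656 = 2.0870
2.0870 × 82 = 171.13 → 172 items

172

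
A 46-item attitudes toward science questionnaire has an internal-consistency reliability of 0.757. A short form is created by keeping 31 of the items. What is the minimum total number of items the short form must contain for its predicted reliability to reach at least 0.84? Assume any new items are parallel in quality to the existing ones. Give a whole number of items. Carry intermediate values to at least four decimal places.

Short-form reliability: n = 31/46 = 0.6739; r_31 = n·r/(1+(n−1)r) ≈ 0.6774
Length factor from the short form to reach 0.84: n' = 0.84(1 − 0.6774) / [0.6774(1 − 0.84)] ≈ 2.5002
Items = 2.5002 × 31 ≈ 77.51 → 78

78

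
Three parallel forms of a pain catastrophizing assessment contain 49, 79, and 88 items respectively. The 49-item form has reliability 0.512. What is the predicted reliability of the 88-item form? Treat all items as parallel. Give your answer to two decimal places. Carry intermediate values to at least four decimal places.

Only the ratio of lengths matters: n = 88/49 = 1.7959
r_{88} = n·r / (1 + (n − 1)·r) = 0.9195 / 1.4075 ≈ 0.6533

0.65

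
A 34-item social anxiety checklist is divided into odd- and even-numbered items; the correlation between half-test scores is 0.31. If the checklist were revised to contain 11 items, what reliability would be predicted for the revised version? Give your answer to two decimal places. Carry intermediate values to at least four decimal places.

0.23

Full-test reliability from the split-half r: r_full = 2(0.31)/(1 + 0.31) = 0.4733
Length factor from 34 to 11 items: n = 11/34 = 0.3235
r_new = n·r_full / (1 + (n − 1)·r_full) = 0.1531 / 0.6798 ≈ 0.2252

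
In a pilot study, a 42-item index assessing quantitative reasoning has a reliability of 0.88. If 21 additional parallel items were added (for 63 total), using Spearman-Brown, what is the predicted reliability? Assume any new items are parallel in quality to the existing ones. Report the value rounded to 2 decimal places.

Length ratio n = 63/42 = 1.5
Apply the Spearman-Brown prophecy formula, r' = nr / [1 + (n − 1)r]:
r_new = 1.5·0.88 / [1 + (1.5 − 1)·0.88]
     = 1.3200 / 1.4400 = 0.9167

0.92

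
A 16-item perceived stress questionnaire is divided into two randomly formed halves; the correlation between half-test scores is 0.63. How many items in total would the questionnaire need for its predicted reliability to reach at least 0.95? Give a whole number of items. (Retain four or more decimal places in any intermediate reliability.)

Corrected full-test reliability: r_full = 2 × 0.63 / (1 + 0.63) ≈ 0.7730
n = r_tgt(1 − r_full) / [r_full(1 − r_tgt)] = 0.95 × 0.2270 / (0.7730 × 0.05) ≈ 5.5796
Items = 5.5796 × 16 ≈ 89.27 → 90

90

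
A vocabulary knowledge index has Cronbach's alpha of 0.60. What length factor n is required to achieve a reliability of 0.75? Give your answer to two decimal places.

n = 0.75(1 − 0.60) / [0.60(1 − 0.75)]
n = 0.3000 / 0.1500 ≈ 2.0000

2.00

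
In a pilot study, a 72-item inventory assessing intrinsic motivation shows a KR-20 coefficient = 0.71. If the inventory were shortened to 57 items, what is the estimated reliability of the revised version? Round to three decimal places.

The new length is 57/72 = 0.7917 times the old.
By Spearman-Brown, r_new = n r / (1 + (n − 1) r).
r_new = (0.7917 × 0.71) / (1 + (0.7917 − 1) × 0.71)
     = 0.5621 / 0.8521 = 0.6597

0.660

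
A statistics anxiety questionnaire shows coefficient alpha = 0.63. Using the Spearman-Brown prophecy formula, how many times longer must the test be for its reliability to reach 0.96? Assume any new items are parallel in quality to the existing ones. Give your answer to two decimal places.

14.10

Spearman-Brown solved for the length factor n:
n = r*(1 − r) / [ r (1 − r*) ]
n = 0.96 × (1 − 0.63) / [ 0.63 × (1 − 0.96) ]
n = 0.3552 / 0.0252 ≈ 14.0952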